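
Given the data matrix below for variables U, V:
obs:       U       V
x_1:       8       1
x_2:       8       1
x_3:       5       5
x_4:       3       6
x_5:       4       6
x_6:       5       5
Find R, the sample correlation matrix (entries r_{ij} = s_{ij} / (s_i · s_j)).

Step 1 — column means:
  mean(U) = (8 + 8 + 5 + 3 + 4 + 5) / 6 = 33/6 = 5.5
  mean(V) = (1 + 1 + 5 + 6 + 6 + 5) / 6 = 24/6 = 4

Step 2 — sample variances and covariances s[i,j] = (1/(n-1)) · Σ_k (x_{k,i} - mean_i) · (x_{k,j} - mean_j), with n-1 = 5:
  s[U,U] = ((2.5)·(2.5) + (2.5)·(2.5) + (-0.5)·(-0.5) + (-2.5)·(-2.5) + (-1.5)·(-1.5) + (-0.5)·(-0.5)) / 5 = 21.5/5 = 4.3
  s[U,V] = ((2.5)·(-3) + (2.5)·(-3) + (-0.5)·(1) + (-2.5)·(2) + (-1.5)·(2) + (-0.5)·(1)) / 5 = -24/5 = -4.8
  s[V,V] = ((-3)·(-3) + (-3)·(-3) + (1)·(1) + (2)·(2) + (2)·(2) + (1)·(1)) / 5 = 28/5 = 5.6
  Sample standard deviations s_i = √(s[i,i]):
  s(U) = √(4.3) = 2.0736
  s(V) = √(5.6) = 2.3664

Step 3 — r_{ij} = s_{ij} / (s_i · s_j):
  r[U,U] = 1 (diagonal).
  r[U,V] = -4.8 / (2.0736 · 2.3664) = -4.8 / 4.9071 = -0.9782
  r[V,V] = 1 (diagonal).

R is symmetric with unit diagonal. Assembling:

R = [[1, -0.9782],
 [-0.9782, 1]]


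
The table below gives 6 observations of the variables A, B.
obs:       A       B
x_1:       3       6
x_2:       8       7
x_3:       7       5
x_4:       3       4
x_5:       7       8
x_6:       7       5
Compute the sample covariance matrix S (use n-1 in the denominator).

Step 1 — column means:
  mean(A) = (3 + 8 + 7 + 3 + 7 + 7) / 6 = 35/6 = 5.8333
  mean(B) = (6 + 7 + 5 + 4 + 8 + 5) / 6 = 35/6 = 5.8333

Step 2 — sample covariance S[i,j] = (1/(n-1)) · Σ_k (x_{k,i} - mean_i) · (x_{k,j} - mean_j), with n-1 = 5.
  S[A,A] = ((-2.8333)·(-2.8333) + (2.1667)·(2.1667) + (1.1667)·(1.1667) + (-2.8333)·(-2.8333) + (1.1667)·(1.1667) + (1.1667)·(1.1667)) / 5 = 24.8333/5 = 4.9667
  S[A,B] = ((-2.8333)·(0.1667) + (2.1667)·(1.1667) + (1.1667)·(-0.8333) + (-2.8333)·(-1.8333) + (1.1667)·(2.1667) + (1.1667)·(-0.8333)) / 5 = 7.8333/5 = 1.5667
  S[B,B] = ((0.1667)·(0.1667) + (1.1667)·(1.1667) + (-0.8333)·(-0.8333) + (-1.8333)·(-1.8333) + (2.1667)·(2.1667) + (-0.8333)·(-0.8333)) / 5 = 10.8333/5 = 2.1667

S is symmetric (S[j,i] = S[i,j]). Assembling:

S = [[4.9667, 1.5667],
 [1.5667, 2.1667]]


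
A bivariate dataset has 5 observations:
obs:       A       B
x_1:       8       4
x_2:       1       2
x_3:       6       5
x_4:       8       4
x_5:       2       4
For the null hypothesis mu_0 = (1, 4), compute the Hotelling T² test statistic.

Step 1 — sample mean vector:
  mean(A) = (8 + 1 + 6 + 8 + 2) / 5 = 25/5 = 5
  mean(B) = (4 + 2 + 5 + 4 + 4) / 5 = 19/5 = 3.8
  x̄ = (5, 3.8),  deviation x̄ - mu_0 = (5, 3.8) - (1, 4) = (4, -0.2).

Step 2 — sample covariance matrix, S[i,j] = (1/(n-1)) · Σ_k (x_{k,i} - mean_i) · (x_{k,j} - mean_j), divisor n-1 = 4:
  S[A,A] = ((3)·(3) + (-4)·(-4) + (1)·(1) + (3)·(3) + (-3)·(-3)) / 4 = 44/4 = 11
  S[A,B] = ((3)·(0.2) + (-4)·(-1.8) + (1)·(1.2) + (3)·(0.2) + (-3)·(0.2)) / 4 = 9/4 = 2.25
  S[B,B] = ((0.2)·(0.2) + (-1.8)·(-1.8) + (1.2)·(1.2) + (0.2)·(0.2) + (0.2)·(0.2)) / 4 = 4.8/4 = 1.2
  S = [[11, 2.25],
 [2.25, 1.2]].

Step 3 — invert S. det(S) = 11·1.2 - (2.25)² = 8.1375.
  S^{-1} = (1/det) · [[d, -b], [-b, a]] = [[0.1475, -0.2765],
 [-0.2765, 1.3518]].

Step 4 — quadratic form (x̄ - mu_0)^T · S^{-1} · (x̄ - mu_0):
  S^{-1} · (x̄ - mu_0) = (0.6452, -1.3763),
  (x̄ - mu_0)^T · [...] = (4)·(0.6452) + (-0.2)·(-1.3763) = 2.8559.

Step 5 — scale by n: T² = 5 · 2.8559 = 14.2796.

T² ≈ 14.2796


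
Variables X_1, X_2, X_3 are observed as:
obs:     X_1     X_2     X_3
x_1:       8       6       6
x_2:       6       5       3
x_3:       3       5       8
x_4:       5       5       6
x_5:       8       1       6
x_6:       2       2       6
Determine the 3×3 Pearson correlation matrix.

Step 1 — column means:
  mean(X_1) = (8 + 6 + 3 + 5 + 8 + 2) / 6 = 32/6 = 5.3333
  mean(X_2) = (6 + 5 + 5 + 5 + 1 + 2) / 6 = 24/6 = 4
  mean(X_3) = (6 + 3 + 8 + 6 + 6 + 6) / 6 = 35/6 = 5.8333

Step 2 — sample variances and covariances s[i,j] = (1/(n-1)) · Σ_k (x_{k,i} - mean_i) · (x_{k,j} - mean_j), with n-1 = 5:
  s[X_1,X_1] = ((2.6667)·(2.6667) + (0.6667)·(0.6667) + (-2.3333)·(-2.3333) + (-0.3333)·(-0.3333) + (2.6667)·(2.6667) + (-3.3333)·(-3.3333)) / 5 = 31.3333/5 = 6.2667
  s[X_1,X_2] = ((2.6667)·(2) + (0.6667)·(1) + (-2.3333)·(1) + (-0.3333)·(1) + (2.6667)·(-3) + (-3.3333)·(-2)) / 5 = 2/5 = 0.4
  s[X_1,X_3] = ((2.6667)·(0.1667) + (0.6667)·(-2.8333) + (-2.3333)·(2.1667) + (-0.3333)·(0.1667) + (2.6667)·(0.1667) + (-3.3333)·(0.1667)) / 5 = -6.6667/5 = -1.3333
  s[X_2,X_2] = ((2)·(2) + (1)·(1) + (1)·(1) + (1)·(1) + (-3)·(-3) + (-2)·(-2)) / 5 = 20/5 = 4
  s[X_2,X_3] = ((2)·(0.1667) + (1)·(-2.8333) + (1)·(2.1667) + (1)·(0.1667) + (-3)·(0.1667) + (-2)·(0.1667)) / 5 = -1/5 = -0.2
  s[X_3,X_3] = ((0.1667)·(0.1667) + (-2.8333)·(-2.8333) + (2.1667)·(2.1667) + (0.1667)·(0.1667) + (0.1667)·(0.1667) + (0.1667)·(0.1667)) / 5 = 12.8333/5 = 2.5667
  Sample standard deviations s_i = √(s[i,i]):
  s(X_1) = √(6.2667) = 2.5033
  s(X_2) = √(4) = 2
  s(X_3) = √(2.5667) = 1.6021

Step 3 — r_{ij} = s_{ij} / (s_i · s_j):
  r[X_1,X_1] = 1 (diagonal).
  r[X_1,X_2] = 0.4 / (2.5033 · 2) = 0.4 / 5.0067 = 0.0799
  r[X_1,X_3] = -1.3333 / (2.5033 · 1.6021) = -1.3333 / 4.0105 = -0.3325
  r[X_2,X_2] = 1 (diagonal).
  r[X_2,X_3] = -0.2 / (2 · 1.6021) = -0.2 / 3.2042 = -0.0624
  r[X_3,X_3] = 1 (diagonal).

R is symmetric with unit diagonal. Assembling:

R = [[1, 0.0799, -0.3325],
 [0.0799, 1, -0.0624],
 [-0.3325, -0.0624, 1]]


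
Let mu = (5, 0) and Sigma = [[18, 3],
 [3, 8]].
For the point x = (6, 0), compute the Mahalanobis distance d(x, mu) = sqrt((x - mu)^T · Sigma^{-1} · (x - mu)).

Step 1 — centre the observation: (x - mu) = (1, 0).

Step 2 — invert Sigma. det(Sigma) = 18·8 - (3)² = 135.
  Sigma^{-1} = (1/det) · [[d, -b], [-b, a]] = [[0.0593, -0.0222],
 [-0.0222, 0.1333]].

Step 3 — form the quadratic (x - mu)^T · Sigma^{-1} · (x - mu):
  Sigma^{-1} · (x - mu) = (0.0593, -0.0222).
  (x - mu)^T · [Sigma^{-1} · (x - mu)] = (1)·(0.0593) + (0)·(-0.0222) = 0.0593.

Step 4 — take square root: d = √(0.0593) ≈ 0.2434.

d(x, mu) = √(0.0593) ≈ 0.2434


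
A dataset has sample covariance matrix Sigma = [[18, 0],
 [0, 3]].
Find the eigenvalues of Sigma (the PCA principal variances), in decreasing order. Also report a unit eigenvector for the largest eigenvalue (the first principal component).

Step 1 — characteristic polynomial of 2×2 Sigma:
  det(Sigma - λI) = λ² - trace · λ + det = 0.
  trace = 18 + 3 = 21, det = 18·3 - (0)² = 54.
Step 2 — discriminant:
  Δ = trace² - 4·det = 441 - 216 = 225.
Step 3 — eigenvalues:
  λ = (trace ± √Δ)/2 = (21 ± 15)/2,
  λ_1 = 18,  λ_2 = 3.

Step 4 — unit eigenvector for λ_1: Sigma is diagonal, so its eigenvectors are the coordinate axes. λ_1 = 18 is the diagonal entry on the first coordinate axis, hence
  v_1 = (1, 0) (||v_1|| = 1).

λ_1 = 18,  λ_2 = 3;  v_1 ≈ (1, 0)


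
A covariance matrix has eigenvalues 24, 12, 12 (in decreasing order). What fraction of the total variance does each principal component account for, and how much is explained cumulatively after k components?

Step 1 — total variance = trace(Sigma) = Σ λ_i = 24 + 12 + 12 = 48.

Step 2 — fraction explained by component i = λ_i / Σ λ:
  PC1: 24/48 = 0.5
  PC2: 12/48 = 0.25
  PC3: 12/48 = 0.25

Step 3 — cumulative fraction after k components = (λ_1 + ... + λ_k) / Σ λ:
  k = 1: 24/48 = 0.5
  k = 2: (24 + 12)/48 = 36/48 = 0.75
  k = 3: (24 + 12 + 12)/48 = 48/48 = 1

Summary (fraction, with percent):

explained: PC1 0.5 (50%), PC2 0.25 (25%), PC3 0.25 (25%);  cumulative: 0.5, 0.75, 1


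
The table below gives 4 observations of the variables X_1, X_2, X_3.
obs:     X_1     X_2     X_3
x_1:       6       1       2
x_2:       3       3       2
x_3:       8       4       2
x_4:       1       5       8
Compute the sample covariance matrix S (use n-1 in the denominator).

Step 1 — column means:
  mean(X_1) = (6 + 3 + 8 + 1) / 4 = 18/4 = 4.5
  mean(X_2) = (1 + 3 + 4 + 5) / 4 = 13/4 = 3.25
  mean(X_3) = (2 + 2 + 2 + 8) / 4 = 14/4 = 3.5

Step 2 — sample covariance S[i,j] = (1/(n-1)) · Σ_k (x_{k,i} - mean_i) · (x_{k,j} - mean_j), with n-1 = 3.
  S[X_1,X_1] = ((1.5)·(1.5) + (-1.5)·(-1.5) + (3.5)·(3.5) + (-3.5)·(-3.5)) / 3 = 29/3 = 9.6667
  S[X_1,X_2] = ((1.5)·(-2.25) + (-1.5)·(-0.25) + (3.5)·(0.75) + (-3.5)·(1.75)) / 3 = -6.5/3 = -2.1667
  S[X_1,X_3] = ((1.5)·(-1.5) + (-1.5)·(-1.5) + (3.5)·(-1.5) + (-3.5)·(4.5)) / 3 = -21/3 = -7
  S[X_2,X_2] = ((-2.25)·(-2.25) + (-0.25)·(-0.25) + (0.75)·(0.75) + (1.75)·(1.75)) / 3 = 8.75/3 = 2.9167
  S[X_2,X_3] = ((-2.25)·(-1.5) + (-0.25)·(-1.5) + (0.75)·(-1.5) + (1.75)·(4.5)) / 3 = 10.5/3 = 3.5
  S[X_3,X_3] = ((-1.5)·(-1.5) + (-1.5)·(-1.5) + (-1.5)·(-1.5) + (4.5)·(4.5)) / 3 = 27/3 = 9

S is symmetric (S[j,i] = S[i,j]). Assembling:

S = [[9.6667, -2.1667, -7],
 [-2.1667, 2.9167, 3.5],
 [-7, 3.5, 9]]


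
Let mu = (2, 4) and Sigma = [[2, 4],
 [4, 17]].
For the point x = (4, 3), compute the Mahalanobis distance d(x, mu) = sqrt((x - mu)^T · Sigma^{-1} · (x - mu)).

Step 1 — centre the observation: (x - mu) = (2, -1).

Step 2 — invert Sigma. det(Sigma) = 2·17 - (4)² = 18.
  Sigma^{-1} = (1/det) · [[d, -b], [-b, a]] = [[0.9444, -0.2222],
 [-0.2222, 0.1111]].

Step 3 — form the quadratic (x - mu)^T · Sigma^{-1} · (x - mu):
  Sigma^{-1} · (x - mu) = (2.1111, -0.5556).
  (x - mu)^T · [Sigma^{-1} · (x - mu)] = (2)·(2.1111) + (-1)·(-0.5556) = 4.7778.

Step 4 — take square root: d = √(4.7778) ≈ 2.1858.

d(x, mu) = √(4.7778) ≈ 2.1858


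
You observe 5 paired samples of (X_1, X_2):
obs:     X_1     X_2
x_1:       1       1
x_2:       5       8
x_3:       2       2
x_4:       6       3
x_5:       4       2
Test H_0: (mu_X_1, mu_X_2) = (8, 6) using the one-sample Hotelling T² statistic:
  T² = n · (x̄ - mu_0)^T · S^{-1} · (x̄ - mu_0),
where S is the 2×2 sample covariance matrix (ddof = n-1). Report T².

Step 1 — sample mean vector:
  mean(X_1) = (1 + 5 + 2 + 6 + 4) / 5 = 18/5 = 3.6
  mean(X_2) = (1 + 8 + 2 + 3 + 2) / 5 = 16/5 = 3.2
  x̄ = (3.6, 3.2),  deviation x̄ - mu_0 = (3.6, 3.2) - (8, 6) = (-4.4, -2.8).

Step 2 — sample covariance matrix, S[i,j] = (1/(n-1)) · Σ_k (x_{k,i} - mean_i) · (x_{k,j} - mean_j), divisor n-1 = 4:
  S[X_1,X_1] = ((-2.6)·(-2.6) + (1.4)·(1.4) + (-1.6)·(-1.6) + (2.4)·(2.4) + (0.4)·(0.4)) / 4 = 17.2/4 = 4.3
  S[X_1,X_2] = ((-2.6)·(-2.2) + (1.4)·(4.8) + (-1.6)·(-1.2) + (2.4)·(-0.2) + (0.4)·(-1.2)) / 4 = 13.4/4 = 3.35
  S[X_2,X_2] = ((-2.2)·(-2.2) + (4.8)·(4.8) + (-1.2)·(-1.2) + (-0.2)·(-0.2) + (-1.2)·(-1.2)) / 4 = 30.8/4 = 7.7
  S = [[4.3, 3.35],
 [3.35, 7.7]].

Step 3 — invert S. det(S) = 4.3·7.7 - (3.35)² = 21.8875.
  S^{-1} = (1/det) · [[d, -b], [-b, a]] = [[0.3518, -0.1531],
 [-0.1531, 0.1965]].

Step 4 — quadratic form (x̄ - mu_0)^T · S^{-1} · (x̄ - mu_0):
  S^{-1} · (x̄ - mu_0) = (-1.1194, 0.1234),
  (x̄ - mu_0)^T · [...] = (-4.4)·(-1.1194) + (-2.8)·(0.1234) = 4.5798.

Step 5 — scale by n: T² = 5 · 4.5798 = 22.8989.

T² ≈ 22.8989


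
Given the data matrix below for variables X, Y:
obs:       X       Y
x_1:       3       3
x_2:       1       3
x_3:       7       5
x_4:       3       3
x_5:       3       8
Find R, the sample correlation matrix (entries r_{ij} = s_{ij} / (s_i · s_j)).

Step 1 — column means:
  mean(X) = (3 + 1 + 7 + 3 + 3) / 5 = 17/5 = 3.4
  mean(Y) = (3 + 3 + 5 + 3 + 8) / 5 = 22/5 = 4.4

Step 2 — sample variances and covariances s[i,j] = (1/(n-1)) · Σ_k (x_{k,i} - mean_i) · (x_{k,j} - mean_j), with n-1 = 4:
  s[X,X] = ((-0.4)·(-0.4) + (-2.4)·(-2.4) + (3.6)·(3.6) + (-0.4)·(-0.4) + (-0.4)·(-0.4)) / 4 = 19.2/4 = 4.8
  s[X,Y] = ((-0.4)·(-1.4) + (-2.4)·(-1.4) + (3.6)·(0.6) + (-0.4)·(-1.4) + (-0.4)·(3.6)) / 4 = 5.2/4 = 1.3
  s[Y,Y] = ((-1.4)·(-1.4) + (-1.4)·(-1.4) + (0.6)·(0.6) + (-1.4)·(-1.4) + (3.6)·(3.6)) / 4 = 19.2/4 = 4.8
  Sample standard deviations s_i = √(s[i,i]):
  s(X) = √(4.8) = 2.1909
  s(Y) = √(4.8) = 2.1909

Step 3 — r_{ij} = s_{ij} / (s_i · s_j):
  r[X,X] = 1 (diagonal).
  r[X,Y] = 1.3 / (2.1909 · 2.1909) = 1.3 / 4.8 = 0.2708
  r[Y,Y] = 1 (diagonal).

R is symmetric with unit diagonal. Assembling:

R = [[1, 0.2708],
 [0.2708, 1]]


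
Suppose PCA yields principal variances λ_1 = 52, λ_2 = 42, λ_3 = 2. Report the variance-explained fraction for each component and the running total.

Step 1 — total variance = trace(Sigma) = Σ λ_i = 52 + 42 + 2 = 96.

Step 2 — fraction explained by component i = λ_i / Σ λ:
  PC1: 52/96 = 0.5417
  PC2: 42/96 = 0.4375
  PC3: 2/96 = 0.0208

Step 3 — cumulative fraction after k components = (λ_1 + ... + λ_k) / Σ λ:
  k = 1: 52/96 = 0.5417
  k = 2: (52 + 42)/96 = 94/96 = 0.9792
  k = 3: (52 + 42 + 2)/96 = 96/96 = 1

Summary (fraction, with percent):

explained: PC1 0.5417 (54.17%), PC2 0.4375 (43.75%), PC3 0.0208 (2.08%);  cumulative: 0.5417, 0.9792, 1


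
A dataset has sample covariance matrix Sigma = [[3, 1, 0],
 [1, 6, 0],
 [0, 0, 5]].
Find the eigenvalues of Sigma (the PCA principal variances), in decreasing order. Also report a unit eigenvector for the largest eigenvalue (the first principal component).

Step 1 — characteristic polynomial p(λ) = det(λI - Sigma) = λ³ - tr·λ² + c_1·λ - det, where tr = trace, c_1 = sum of the principal 2×2 minors, det = det(Sigma):
  tr = 3 + 6 + 5 = 14,
  c_1 = (3·6 - (1)²) + (3·5 - (0)²) + (6·5 - (0)²) = 17 + 15 + 30 = 62,
  det = 3·(6·5 - (0)²) - (1)·((1)·5 - (0)·(0)) + (0)·((1)·(0) - 6·(0)) = 3·(30) - (1)·(5) + (0)·(0) = 85.
  So p(λ) = λ³ - 14λ² + 62λ - 85.
Step 2 — look for an integer root (rational root theorem: any rational root is an integer divisor of 85). Testing λ = 5:
  p(5) = 125 - 350 + 310 - 85 = 0  ✓
  Dividing out (λ - 5): p(λ) = (λ - 5)(λ² - 9λ + 17).
Step 3 — remaining eigenvalues from the quadratic λ² - 9λ + 17 = 0:
  Δ = 9² - 4·17 = 81 - 68 = 13,  λ = (9 ± √13)/2 = (9 ± 3.6056)/2 ≈ 6.3028 or 2.6972.
  Sorted: λ_1 = 6.3028,  λ_2 = 5,  λ_3 = 2.6972  (check: sum = 14 = tr ✓).

Step 4 — unit eigenvector for λ_1 ≈ 6.3028: v spans the null space of (Sigma - λ_1 I), whose rows are
  r_1 = (-3.3028, 1, 0),  r_2 = (1, -0.3028, 0),  r_3 = (0, 0, -1.3028).
  v is orthogonal to every row, so take v ∝ r_1 × r_3 = ((1)·(-1.3028) - (0)·(0), (0)·(0) - (-3.3028)·(-1.3028), (-3.3028)·(0) - (1)·(0)) ≈ (-1.3028, -4.3028, 0).
  Rescale (multiply by -1 so the first nonzero entry is positive): u = (1.3028, 4.3028, 0).
  ||u|| = √((1.3028)² + (4.3028)² + (0)²) = √(20.2111) ≈ 4.4957,  v_1 = u/||u|| ≈ (0.2898, 0.9571, 0) (||v_1|| = 1).

λ_1 = 6.3028,  λ_2 = 5,  λ_3 = 2.6972;  v_1 ≈ (0.2898, 0.9571, 0)


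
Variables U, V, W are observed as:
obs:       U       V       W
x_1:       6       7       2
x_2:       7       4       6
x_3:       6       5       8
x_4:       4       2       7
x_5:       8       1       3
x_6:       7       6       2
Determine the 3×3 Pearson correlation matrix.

Step 1 — column means:
  mean(U) = (6 + 7 + 6 + 4 + 8 + 7) / 6 = 38/6 = 6.3333
  mean(V) = (7 + 4 + 5 + 2 + 1 + 6) / 6 = 25/6 = 4.1667
  mean(W) = (2 + 6 + 8 + 7 + 3 + 2) / 6 = 28/6 = 4.6667

Step 2 — sample variances and covariances s[i,j] = (1/(n-1)) · Σ_k (x_{k,i} - mean_i) · (x_{k,j} - mean_j), with n-1 = 5:
  s[U,U] = ((-0.3333)·(-0.3333) + (0.6667)·(0.6667) + (-0.3333)·(-0.3333) + (-2.3333)·(-2.3333) + (1.6667)·(1.6667) + (0.6667)·(0.6667)) / 5 = 9.3333/5 = 1.8667
  s[U,V] = ((-0.3333)·(2.8333) + (0.6667)·(-0.1667) + (-0.3333)·(0.8333) + (-2.3333)·(-2.1667) + (1.6667)·(-3.1667) + (0.6667)·(1.8333)) / 5 = -0.3333/5 = -0.0667
  s[U,W] = ((-0.3333)·(-2.6667) + (0.6667)·(1.3333) + (-0.3333)·(3.3333) + (-2.3333)·(2.3333) + (1.6667)·(-1.6667) + (0.6667)·(-2.6667)) / 5 = -9.3333/5 = -1.8667
  s[V,V] = ((2.8333)·(2.8333) + (-0.1667)·(-0.1667) + (0.8333)·(0.8333) + (-2.1667)·(-2.1667) + (-3.1667)·(-3.1667) + (1.8333)·(1.8333)) / 5 = 26.8333/5 = 5.3667
  s[V,W] = ((2.8333)·(-2.6667) + (-0.1667)·(1.3333) + (0.8333)·(3.3333) + (-2.1667)·(2.3333) + (-3.1667)·(-1.6667) + (1.8333)·(-2.6667)) / 5 = -9.6667/5 = -1.9333
  s[W,W] = ((-2.6667)·(-2.6667) + (1.3333)·(1.3333) + (3.3333)·(3.3333) + (2.3333)·(2.3333) + (-1.6667)·(-1.6667) + (-2.6667)·(-2.6667)) / 5 = 35.3333/5 = 7.0667
  Sample standard deviations s_i = √(s[i,i]):
  s(U) = √(1.8667) = 1.3663
  s(V) = √(5.3667) = 2.3166
  s(W) = √(7.0667) = 2.6583

Step 3 — r_{ij} = s_{ij} / (s_i · s_j):
  r[U,U] = 1 (diagonal).
  r[U,V] = -0.0667 / (1.3663 · 2.3166) = -0.0667 / 3.1651 = -0.0211
  r[U,W] = -1.8667 / (1.3663 · 2.6583) = -1.8667 / 3.632 = -0.514
  r[V,V] = 1 (diagonal).
  r[V,W] = -1.9333 / (2.3166 · 2.6583) = -1.9333 / 6.1583 = -0.3139
  r[W,W] = 1 (diagonal).

R is symmetric with unit diagonal. Assembling:

R = [[1, -0.0211, -0.514],
 [-0.0211, 1, -0.3139],
 [-0.514, -0.3139, 1]]


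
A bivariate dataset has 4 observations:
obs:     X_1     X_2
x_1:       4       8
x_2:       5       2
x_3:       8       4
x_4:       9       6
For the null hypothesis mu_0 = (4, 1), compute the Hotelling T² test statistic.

Step 1 — sample mean vector:
  mean(X_1) = (4 + 5 + 8 + 9) / 4 = 26/4 = 6.5
  mean(X_2) = (8 + 2 + 4 + 6) / 4 = 20/4 = 5
  x̄ = (6.5, 5),  deviation x̄ - mu_0 = (6.5, 5) - (4, 1) = (2.5, 4).

Step 2 — sample covariance matrix, S[i,j] = (1/(n-1)) · Σ_k (x_{k,i} - mean_i) · (x_{k,j} - mean_j), divisor n-1 = 3:
  S[X_1,X_1] = ((-2.5)·(-2.5) + (-1.5)·(-1.5) + (1.5)·(1.5) + (2.5)·(2.5)) / 3 = 17/3 = 5.6667
  S[X_1,X_2] = ((-2.5)·(3) + (-1.5)·(-3) + (1.5)·(-1) + (2.5)·(1)) / 3 = -2/3 = -0.6667
  S[X_2,X_2] = ((3)·(3) + (-3)·(-3) + (-1)·(-1) + (1)·(1)) / 3 = 20/3 = 6.6667
  S = [[5.6667, -0.6667],
 [-0.6667, 6.6667]].

Step 3 — invert S. det(S) = 5.6667·6.6667 - (-0.6667)² = 37.3333.
  S^{-1} = (1/det) · [[d, -b], [-b, a]] = [[0.1786, 0.0179],
 [0.0179, 0.1518]].

Step 4 — quadratic form (x̄ - mu_0)^T · S^{-1} · (x̄ - mu_0):
  S^{-1} · (x̄ - mu_0) = (0.5179, 0.6518),
  (x̄ - mu_0)^T · [...] = (2.5)·(0.5179) + (4)·(0.6518) = 3.9018.

Step 5 — scale by n: T² = 4 · 3.9018 = 15.6071.

T² ≈ 15.6071


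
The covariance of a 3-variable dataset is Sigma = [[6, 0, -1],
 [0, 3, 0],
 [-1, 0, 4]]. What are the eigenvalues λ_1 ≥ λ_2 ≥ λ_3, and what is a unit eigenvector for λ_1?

Step 1 — characteristic polynomial p(λ) = det(λI - Sigma) = λ³ - tr·λ² + c_1·λ - det, where tr = trace, c_1 = sum of the principal 2×2 minors, det = det(Sigma):
  tr = 6 + 3 + 4 = 13,
  c_1 = (6·3 - (0)²) + (6·4 - (-1)²) + (3·4 - (0)²) = 18 + 23 + 12 = 53,
  det = 6·(3·4 - (0)²) - (0)·((0)·4 - (0)·(-1)) + (-1)·((0)·(0) - 3·(-1)) = 6·(12) - (0)·(0) + (-1)·(3) = 69.
  So p(λ) = λ³ - 13λ² + 53λ - 69.
Step 2 — look for an integer root (rational root theorem: any rational root is an integer divisor of 69). Testing λ = 3:
  p(3) = 27 - 117 + 159 - 69 = 0  ✓
  Dividing out (λ - 3): p(λ) = (λ - 3)(λ² - 10λ + 23).
Step 3 — remaining eigenvalues from the quadratic λ² - 10λ + 23 = 0:
  Δ = 10² - 4·23 = 100 - 92 = 8,  λ = (10 ± √8)/2 = (10 ± 2.8284)/2 ≈ 6.4142 or 3.5858.
  Sorted: λ_1 = 6.4142,  λ_2 = 3.5858,  λ_3 = 3  (check: sum = 13 = tr ✓).

Step 4 — unit eigenvector for λ_1 ≈ 6.4142: v spans the null space of (Sigma - λ_1 I), whose rows are
  r_1 = (-0.4142, 0, -1),  r_2 = (0, -3.4142, 0),  r_3 = (-1, 0, -2.4142).
  v is orthogonal to every row, so take v ∝ r_1 × r_2 = ((0)·(0) - (-1)·(-3.4142), (-1)·(0) - (-0.4142)·(0), (-0.4142)·(-3.4142) - (0)·(0)) ≈ (-3.4142, 0, 1.4142).
  Rescale (multiply by -1 so the first nonzero entry is positive): u = (3.4142, 0, -1.4142).
  ||u|| = √((3.4142)² + (0)² + (-1.4142)²) = √(13.6569) ≈ 3.6955,  v_1 = u/||u|| ≈ (0.9239, 0, -0.3827) (||v_1|| = 1).

λ_1 = 6.4142,  λ_2 = 3.5858,  λ_3 = 3;  v_1 ≈ (0.9239, 0, -0.3827)


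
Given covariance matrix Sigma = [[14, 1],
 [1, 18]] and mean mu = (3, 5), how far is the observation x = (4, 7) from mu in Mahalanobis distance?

Step 1 — centre the observation: (x - mu) = (1, 2).

Step 2 — invert Sigma. det(Sigma) = 14·18 - (1)² = 251.
  Sigma^{-1} = (1/det) · [[d, -b], [-b, a]] = [[0.0717, -0.004],
 [-0.004, 0.0558]].

Step 3 — form the quadratic (x - mu)^T · Sigma^{-1} · (x - mu):
  Sigma^{-1} · (x - mu) = (0.0637, 0.1076).
  (x - mu)^T · [Sigma^{-1} · (x - mu)] = (1)·(0.0637) + (2)·(0.1076) = 0.2789.

Step 4 — take square root: d = √(0.2789) ≈ 0.5281.

d(x, mu) = √(0.2789) ≈ 0.5281


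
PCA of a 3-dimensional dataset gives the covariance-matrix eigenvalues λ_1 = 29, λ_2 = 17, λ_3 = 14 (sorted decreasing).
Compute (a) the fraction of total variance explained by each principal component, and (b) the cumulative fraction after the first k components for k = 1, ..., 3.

Step 1 — total variance = trace(Sigma) = Σ λ_i = 29 + 17 + 14 = 60.

Step 2 — fraction explained by component i = λ_i / Σ λ:
  PC1: 29/60 = 0.4833
  PC2: 17/60 = 0.2833
  PC3: 14/60 = 0.2333

Step 3 — cumulative fraction after k components = (λ_1 + ... + λ_k) / Σ λ:
  k = 1: 29/60 = 0.4833
  k = 2: (29 + 17)/60 = 46/60 = 0.7667
  k = 3: (29 + 17 + 14)/60 = 60/60 = 1

Summary (fraction, with percent):

explained: PC1 0.4833 (48.33%), PC2 0.2833 (28.33%), PC3 0.2333 (23.33%);  cumulative: 0.4833, 0.7667, 1


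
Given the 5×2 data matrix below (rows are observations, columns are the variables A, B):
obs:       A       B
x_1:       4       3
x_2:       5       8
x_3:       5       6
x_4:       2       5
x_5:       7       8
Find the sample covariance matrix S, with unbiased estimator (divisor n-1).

Step 1 — column means:
  mean(A) = (4 + 5 + 5 + 2 + 7) / 5 = 23/5 = 4.6
  mean(B) = (3 + 8 + 6 + 5 + 8) / 5 = 30/5 = 6

Step 2 — sample covariance S[i,j] = (1/(n-1)) · Σ_k (x_{k,i} - mean_i) · (x_{k,j} - mean_j), with n-1 = 4.
  S[A,A] = ((-0.6)·(-0.6) + (0.4)·(0.4) + (0.4)·(0.4) + (-2.6)·(-2.6) + (2.4)·(2.4)) / 4 = 13.2/4 = 3.3
  S[A,B] = ((-0.6)·(-3) + (0.4)·(2) + (0.4)·(0) + (-2.6)·(-1) + (2.4)·(2)) / 4 = 10/4 = 2.5
  S[B,B] = ((-3)·(-3) + (2)·(2) + (0)·(0) + (-1)·(-1) + (2)·(2)) / 4 = 18/4 = 4.5

S is symmetric (S[j,i] = S[i,j]). Assembling:

S = [[3.3, 2.5],
 [2.5, 4.5]]


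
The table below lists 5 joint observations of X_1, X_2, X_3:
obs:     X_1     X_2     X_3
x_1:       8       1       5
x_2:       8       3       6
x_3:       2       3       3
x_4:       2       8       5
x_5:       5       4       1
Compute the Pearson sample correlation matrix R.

Step 1 — column means:
  mean(X_1) = (8 + 8 + 2 + 2 + 5) / 5 = 25/5 = 5
  mean(X_2) = (1 + 3 + 3 + 8 + 4) / 5 = 19/5 = 3.8
  mean(X_3) = (5 + 6 + 3 + 5 + 1) / 5 = 20/5 = 4

Step 2 — sample variances and covariances s[i,j] = (1/(n-1)) · Σ_k (x_{k,i} - mean_i) · (x_{k,j} - mean_j), with n-1 = 4:
  s[X_1,X_1] = ((3)·(3) + (3)·(3) + (-3)·(-3) + (-3)·(-3) + (0)·(0)) / 4 = 36/4 = 9
  s[X_1,X_2] = ((3)·(-2.8) + (3)·(-0.8) + (-3)·(-0.8) + (-3)·(4.2) + (0)·(0.2)) / 4 = -21/4 = -5.25
  s[X_1,X_3] = ((3)·(1) + (3)·(2) + (-3)·(-1) + (-3)·(1) + (0)·(-3)) / 4 = 9/4 = 2.25
  s[X_2,X_2] = ((-2.8)·(-2.8) + (-0.8)·(-0.8) + (-0.8)·(-0.8) + (4.2)·(4.2) + (0.2)·(0.2)) / 4 = 26.8/4 = 6.7
  s[X_2,X_3] = ((-2.8)·(1) + (-0.8)·(2) + (-0.8)·(-1) + (4.2)·(1) + (0.2)·(-3)) / 4 = 0/4 = 0
  s[X_3,X_3] = ((1)·(1) + (2)·(2) + (-1)·(-1) + (1)·(1) + (-3)·(-3)) / 4 = 16/4 = 4
  Sample standard deviations s_i = √(s[i,i]):
  s(X_1) = √(9) = 3
  s(X_2) = √(6.7) = 2.5884
  s(X_3) = √(4) = 2

Step 3 — r_{ij} = s_{ij} / (s_i · s_j):
  r[X_1,X_1] = 1 (diagonal).
  r[X_1,X_2] = -5.25 / (3 · 2.5884) = -5.25 / 7.7653 = -0.6761
  r[X_1,X_3] = 2.25 / (3 · 2) = 2.25 / 6 = 0.375
  r[X_2,X_2] = 1 (diagonal).
  r[X_2,X_3] = 0 / (2.5884 · 2) = 0 / 5.1769 = 0
  r[X_3,X_3] = 1 (diagonal).

R is symmetric with unit diagonal. Assembling:

R = [[1, -0.6761, 0.375],
 [-0.6761, 1, 0],
 [0.375, 0, 1]]


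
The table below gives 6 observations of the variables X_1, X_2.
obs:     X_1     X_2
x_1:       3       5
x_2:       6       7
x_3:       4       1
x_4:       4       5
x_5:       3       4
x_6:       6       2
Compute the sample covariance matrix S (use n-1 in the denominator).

Step 1 — column means:
  mean(X_1) = (3 + 6 + 4 + 4 + 3 + 6) / 6 = 26/6 = 4.3333
  mean(X_2) = (5 + 7 + 1 + 5 + 4 + 2) / 6 = 24/6 = 4

Step 2 — sample covariance S[i,j] = (1/(n-1)) · Σ_k (x_{k,i} - mean_i) · (x_{k,j} - mean_j), with n-1 = 5.
  S[X_1,X_1] = ((-1.3333)·(-1.3333) + (1.6667)·(1.6667) + (-0.3333)·(-0.3333) + (-0.3333)·(-0.3333) + (-1.3333)·(-1.3333) + (1.6667)·(1.6667)) / 5 = 9.3333/5 = 1.8667
  S[X_1,X_2] = ((-1.3333)·(1) + (1.6667)·(3) + (-0.3333)·(-3) + (-0.3333)·(1) + (-1.3333)·(0) + (1.6667)·(-2)) / 5 = 1/5 = 0.2
  S[X_2,X_2] = ((1)·(1) + (3)·(3) + (-3)·(-3) + (1)·(1) + (0)·(0) + (-2)·(-2)) / 5 = 24/5 = 4.8

S is symmetric (S[j,i] = S[i,j]). Assembling:

S = [[1.8667, 0.2],
 [0.2, 4.8]]


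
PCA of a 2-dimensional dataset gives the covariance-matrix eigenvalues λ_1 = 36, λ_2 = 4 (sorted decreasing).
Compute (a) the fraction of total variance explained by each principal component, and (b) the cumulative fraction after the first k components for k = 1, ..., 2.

Step 1 — total variance = trace(Sigma) = Σ λ_i = 36 + 4 = 40.

Step 2 — fraction explained by component i = λ_i / Σ λ:
  PC1: 36/40 = 0.9
  PC2: 4/40 = 0.1

Step 3 — cumulative fraction after k components = (λ_1 + ... + λ_k) / Σ λ:
  k = 1: 36/40 = 0.9
  k = 2: (36 + 4)/40 = 40/40 = 1

Summary (fraction, with percent):

explained: PC1 0.9 (90%), PC2 0.1 (10%);  cumulative: 0.9, 1


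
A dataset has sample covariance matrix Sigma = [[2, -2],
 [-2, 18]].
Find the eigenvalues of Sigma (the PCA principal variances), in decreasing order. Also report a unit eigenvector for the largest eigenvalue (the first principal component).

Step 1 — characteristic polynomial of 2×2 Sigma:
  det(Sigma - λI) = λ² - trace · λ + det = 0.
  trace = 2 + 18 = 20, det = 2·18 - (-2)² = 32.
Step 2 — discriminant:
  Δ = trace² - 4·det = 400 - 128 = 272.
Step 3 — eigenvalues:
  λ = (trace ± √Δ)/2 = (20 ± 16.4924)/2,
  λ_1 = 18.2462,  λ_2 = 1.7538.

Step 4 — unit eigenvector for λ_1: solve (Sigma - λ_1 I)v = 0. First row:
  (2 - 18.2462)·v_x + (-2)·v_y = 0, i.e. (-16.2462)·v_x + (-2)·v_y = 0,
  so v ∝ (b, λ_1 - a) = (-2, 16.2462); multiply by -1 so the first entry is positive: u = (2, -16.2462).
  ||u|| = √((2)² + (-16.2462)²) = √(267.9394) ≈ 16.3689,
  v_1 = u/||u|| ≈ (0.1222, -0.9925) (||v_1|| = 1).

λ_1 = 18.2462,  λ_2 = 1.7538;  v_1 ≈ (0.1222, -0.9925)


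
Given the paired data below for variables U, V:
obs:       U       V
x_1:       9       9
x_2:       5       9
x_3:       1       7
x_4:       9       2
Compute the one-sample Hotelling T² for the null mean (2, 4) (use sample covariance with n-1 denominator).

Step 1 — sample mean vector:
  mean(U) = (9 + 5 + 1 + 9) / 4 = 24/4 = 6
  mean(V) = (9 + 9 + 7 + 2) / 4 = 27/4 = 6.75
  x̄ = (6, 6.75),  deviation x̄ - mu_0 = (6, 6.75) - (2, 4) = (4, 2.75).

Step 2 — sample covariance matrix, S[i,j] = (1/(n-1)) · Σ_k (x_{k,i} - mean_i) · (x_{k,j} - mean_j), divisor n-1 = 3:
  S[U,U] = ((3)·(3) + (-1)·(-1) + (-5)·(-5) + (3)·(3)) / 3 = 44/3 = 14.6667
  S[U,V] = ((3)·(2.25) + (-1)·(2.25) + (-5)·(0.25) + (3)·(-4.75)) / 3 = -11/3 = -3.6667
  S[V,V] = ((2.25)·(2.25) + (2.25)·(2.25) + (0.25)·(0.25) + (-4.75)·(-4.75)) / 3 = 32.75/3 = 10.9167
  S = [[14.6667, -3.6667],
 [-3.6667, 10.9167]].

Step 3 — invert S. det(S) = 14.6667·10.9167 - (-3.6667)² = 146.6667.
  S^{-1} = (1/det) · [[d, -b], [-b, a]] = [[0.0744, 0.025],
 [0.025, 0.1]].

Step 4 — quadratic form (x̄ - mu_0)^T · S^{-1} · (x̄ - mu_0):
  S^{-1} · (x̄ - mu_0) = (0.3665, 0.375),
  (x̄ - mu_0)^T · [...] = (4)·(0.3665) + (2.75)·(0.375) = 2.4972.

Step 5 — scale by n: T² = 4 · 2.4972 = 9.9886.

T² ≈ 9.9886


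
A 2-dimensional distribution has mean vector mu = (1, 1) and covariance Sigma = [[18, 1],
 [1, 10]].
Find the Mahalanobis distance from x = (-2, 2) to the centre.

Step 1 — centre the observation: (x - mu) = (-3, 1).

Step 2 — invert Sigma. det(Sigma) = 18·10 - (1)² = 179.
  Sigma^{-1} = (1/det) · [[d, -b], [-b, a]] = [[0.0559, -0.0056],
 [-0.0056, 0.1006]].

Step 3 — form the quadratic (x - mu)^T · Sigma^{-1} · (x - mu):
  Sigma^{-1} · (x - mu) = (-0.1732, 0.1173).
  (x - mu)^T · [Sigma^{-1} · (x - mu)] = (-3)·(-0.1732) + (1)·(0.1173) = 0.6369.

Step 4 — take square root: d = √(0.6369) ≈ 0.798.

d(x, mu) = √(0.6369) ≈ 0.798


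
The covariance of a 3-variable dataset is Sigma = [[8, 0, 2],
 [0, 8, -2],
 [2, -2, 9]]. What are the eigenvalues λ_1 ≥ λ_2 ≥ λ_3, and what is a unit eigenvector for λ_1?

Step 1 — characteristic polynomial p(λ) = det(λI - Sigma) = λ³ - tr·λ² + c_1·λ - det, where tr = trace, c_1 = sum of the principal 2×2 minors, det = det(Sigma):
  tr = 8 + 8 + 9 = 25,
  c_1 = (8·8 - (0)²) + (8·9 - (2)²) + (8·9 - (-2)²) = 64 + 68 + 68 = 200,
  det = 8·(8·9 - (-2)²) - (0)·((0)·9 - (-2)·(2)) + (2)·((0)·(-2) - 8·(2)) = 8·(68) - (0)·(4) + (2)·(-16) = 512.
  So p(λ) = λ³ - 25λ² + 200λ - 512.
Step 2 — look for an integer root (rational root theorem: any rational root is an integer divisor of 512). Testing λ = 8:
  p(8) = 512 - 1600 + 1600 - 512 = 0  ✓
  Dividing out (λ - 8): p(λ) = (λ - 8)(λ² - 17λ + 64).
Step 3 — remaining eigenvalues from the quadratic λ² - 17λ + 64 = 0:
  Δ = 17² - 4·64 = 289 - 256 = 33,  λ = (17 ± √33)/2 = (17 ± 5.7446)/2 ≈ 11.3723 or 5.6277.
  Sorted: λ_1 = 11.3723,  λ_2 = 8,  λ_3 = 5.6277  (check: sum = 25 = tr ✓).

Step 4 — unit eigenvector for λ_1 ≈ 11.3723: v spans the null space of (Sigma - λ_1 I), whose rows are
  r_1 = (-3.3723, 0, 2),  r_2 = (0, -3.3723, -2),  r_3 = (2, -2, -2.3723).
  v is orthogonal to every row, so take v ∝ r_1 × r_2 = ((0)·(-2) - (2)·(-3.3723), (2)·(0) - (-3.3723)·(-2), (-3.3723)·(-3.3723) - (0)·(0)) ≈ (6.7446, -6.7446, 11.3723).
  Let u = (6.7446, -6.7446, 11.3723).
  ||u|| = √((6.7446)² + (-6.7446)² + (11.3723)²) = √(220.307) ≈ 14.8427,  v_1 = u/||u|| ≈ (0.4544, -0.4544, 0.7662) (||v_1|| = 1).

λ_1 = 11.3723,  λ_2 = 8,  λ_3 = 5.6277;  v_1 ≈ (0.4544, -0.4544, 0.7662)


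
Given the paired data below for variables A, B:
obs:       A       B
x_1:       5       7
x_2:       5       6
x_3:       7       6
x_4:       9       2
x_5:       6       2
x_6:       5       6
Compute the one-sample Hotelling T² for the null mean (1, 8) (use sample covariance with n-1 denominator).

Step 1 — sample mean vector:
  mean(A) = (5 + 5 + 7 + 9 + 6 + 5) / 6 = 37/6 = 6.1667
  mean(B) = (7 + 6 + 6 + 2 + 2 + 6) / 6 = 29/6 = 4.8333
  x̄ = (6.1667, 4.8333),  deviation x̄ - mu_0 = (6.1667, 4.8333) - (1, 8) = (5.1667, -3.1667).

Step 2 — sample covariance matrix, S[i,j] = (1/(n-1)) · Σ_k (x_{k,i} - mean_i) · (x_{k,j} - mean_j), divisor n-1 = 5:
  S[A,A] = ((-1.1667)·(-1.1667) + (-1.1667)·(-1.1667) + (0.8333)·(0.8333) + (2.8333)·(2.8333) + (-0.1667)·(-0.1667) + (-1.1667)·(-1.1667)) / 5 = 12.8333/5 = 2.5667
  S[A,B] = ((-1.1667)·(2.1667) + (-1.1667)·(1.1667) + (0.8333)·(1.1667) + (2.8333)·(-2.8333) + (-0.1667)·(-2.8333) + (-1.1667)·(1.1667)) / 5 = -11.8333/5 = -2.3667
  S[B,B] = ((2.1667)·(2.1667) + (1.1667)·(1.1667) + (1.1667)·(1.1667) + (-2.8333)·(-2.8333) + (-2.8333)·(-2.8333) + (1.1667)·(1.1667)) / 5 = 24.8333/5 = 4.9667
  S = [[2.5667, -2.3667],
 [-2.3667, 4.9667]].

Step 3 — invert S. det(S) = 2.5667·4.9667 - (-2.3667)² = 7.1467.
  S^{-1} = (1/det) · [[d, -b], [-b, a]] = [[0.695, 0.3312],
 [0.3312, 0.3591]].

Step 4 — quadratic form (x̄ - mu_0)^T · S^{-1} · (x̄ - mu_0):
  S^{-1} · (x̄ - mu_0) = (2.542, 0.5737),
  (x̄ - mu_0)^T · [...] = (5.1667)·(2.542) + (-3.1667)·(0.5737) = 11.3169.

Step 5 — scale by n: T² = 6 · 11.3169 = 67.9011.

T² ≈ 67.9011


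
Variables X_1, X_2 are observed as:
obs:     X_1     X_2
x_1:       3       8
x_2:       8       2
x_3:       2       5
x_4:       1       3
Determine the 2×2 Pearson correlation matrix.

Step 1 — column means:
  mean(X_1) = (3 + 8 + 2 + 1) / 4 = 14/4 = 3.5
  mean(X_2) = (8 + 2 + 5 + 3) / 4 = 18/4 = 4.5

Step 2 — sample variances and covariances s[i,j] = (1/(n-1)) · Σ_k (x_{k,i} - mean_i) · (x_{k,j} - mean_j), with n-1 = 3:
  s[X_1,X_1] = ((-0.5)·(-0.5) + (4.5)·(4.5) + (-1.5)·(-1.5) + (-2.5)·(-2.5)) / 3 = 29/3 = 9.6667
  s[X_1,X_2] = ((-0.5)·(3.5) + (4.5)·(-2.5) + (-1.5)·(0.5) + (-2.5)·(-1.5)) / 3 = -10/3 = -3.3333
  s[X_2,X_2] = ((3.5)·(3.5) + (-2.5)·(-2.5) + (0.5)·(0.5) + (-1.5)·(-1.5)) / 3 = 21/3 = 7
  Sample standard deviations s_i = √(s[i,i]):
  s(X_1) = √(9.6667) = 3.1091
  s(X_2) = √(7) = 2.6458

Step 3 — r_{ij} = s_{ij} / (s_i · s_j):
  r[X_1,X_1] = 1 (diagonal).
  r[X_1,X_2] = -3.3333 / (3.1091 · 2.6458) = -3.3333 / 8.226 = -0.4052
  r[X_2,X_2] = 1 (diagonal).

R is symmetric with unit diagonal. Assembling:

R = [[1, -0.4052],
 [-0.4052, 1]]


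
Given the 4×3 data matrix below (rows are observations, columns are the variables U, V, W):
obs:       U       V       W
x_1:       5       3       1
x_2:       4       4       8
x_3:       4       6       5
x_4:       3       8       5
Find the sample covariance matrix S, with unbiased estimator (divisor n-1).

Step 1 — column means:
  mean(U) = (5 + 4 + 4 + 3) / 4 = 16/4 = 4
  mean(V) = (3 + 4 + 6 + 8) / 4 = 21/4 = 5.25
  mean(W) = (1 + 8 + 5 + 5) / 4 = 19/4 = 4.75

Step 2 — sample covariance S[i,j] = (1/(n-1)) · Σ_k (x_{k,i} - mean_i) · (x_{k,j} - mean_j), with n-1 = 3.
  S[U,U] = ((1)·(1) + (0)·(0) + (0)·(0) + (-1)·(-1)) / 3 = 2/3 = 0.6667
  S[U,V] = ((1)·(-2.25) + (0)·(-1.25) + (0)·(0.75) + (-1)·(2.75)) / 3 = -5/3 = -1.6667
  S[U,W] = ((1)·(-3.75) + (0)·(3.25) + (0)·(0.25) + (-1)·(0.25)) / 3 = -4/3 = -1.3333
  S[V,V] = ((-2.25)·(-2.25) + (-1.25)·(-1.25) + (0.75)·(0.75) + (2.75)·(2.75)) / 3 = 14.75/3 = 4.9167
  S[V,W] = ((-2.25)·(-3.75) + (-1.25)·(3.25) + (0.75)·(0.25) + (2.75)·(0.25)) / 3 = 5.25/3 = 1.75
  S[W,W] = ((-3.75)·(-3.75) + (3.25)·(3.25) + (0.25)·(0.25) + (0.25)·(0.25)) / 3 = 24.75/3 = 8.25

S is symmetric (S[j,i] = S[i,j]). Assembling:

S = [[0.6667, -1.6667, -1.3333],
 [-1.6667, 4.9167, 1.75],
 [-1.3333, 1.75, 8.25]]


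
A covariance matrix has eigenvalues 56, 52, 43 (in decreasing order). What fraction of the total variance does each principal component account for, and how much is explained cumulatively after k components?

Step 1 — total variance = trace(Sigma) = Σ λ_i = 56 + 52 + 43 = 151.

Step 2 — fraction explained by component i = λ_i / Σ λ:
  PC1: 56/151 = 0.3709
  PC2: 52/151 = 0.3444
  PC3: 43/151 = 0.2848

Step 3 — cumulative fraction after k components = (λ_1 + ... + λ_k) / Σ λ:
  k = 1: 56/151 = 0.3709
  k = 2: (56 + 52)/151 = 108/151 = 0.7152
  k = 3: (56 + 52 + 43)/151 = 151/151 = 1

Summary (fraction, with percent):

explained: PC1 0.3709 (37.09%), PC2 0.3444 (34.44%), PC3 0.2848 (28.48%);  cumulative: 0.3709, 0.7152, 1


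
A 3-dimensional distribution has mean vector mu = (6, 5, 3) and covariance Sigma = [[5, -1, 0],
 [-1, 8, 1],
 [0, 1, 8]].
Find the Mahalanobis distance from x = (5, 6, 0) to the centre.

Step 1 — centre the observation: (x - mu) = (-1, 1, -3).

Step 2 — invert Sigma (cofactor / det for 3×3, or solve directly):
  Sigma^{-1} = [[0.2052, 0.0261, -0.0033],
 [0.0261, 0.1303, -0.0163],
 [-0.0033, -0.0163, 0.127]].

Step 3 — form the quadratic (x - mu)^T · Sigma^{-1} · (x - mu):
  Sigma^{-1} · (x - mu) = (-0.1694, 0.1531, -0.3941).
  (x - mu)^T · [Sigma^{-1} · (x - mu)] = (-1)·(-0.1694) + (1)·(0.1531) + (-3)·(-0.3941) = 1.5049.

Step 4 — take square root: d = √(1.5049) ≈ 1.2267.

d(x, mu) = √(1.5049) ≈ 1.2267


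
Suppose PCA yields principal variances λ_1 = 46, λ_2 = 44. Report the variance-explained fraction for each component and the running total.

Step 1 — total variance = trace(Sigma) = Σ λ_i = 46 + 44 = 90.

Step 2 — fraction explained by component i = λ_i / Σ λ:
  PC1: 46/90 = 0.5111
  PC2: 44/90 = 0.4889

Step 3 — cumulative fraction after k components = (λ_1 + ... + λ_k) / Σ λ:
  k = 1: 46/90 = 0.5111
  k = 2: (46 + 44)/90 = 90/90 = 1

Summary (fraction, with percent):

explained: PC1 0.5111 (51.11%), PC2 0.4889 (48.89%);  cumulative: 0.5111, 1


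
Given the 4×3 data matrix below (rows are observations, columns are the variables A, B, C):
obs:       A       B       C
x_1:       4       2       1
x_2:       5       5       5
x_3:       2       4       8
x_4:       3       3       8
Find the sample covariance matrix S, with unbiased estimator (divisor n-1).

Step 1 — column means:
  mean(A) = (4 + 5 + 2 + 3) / 4 = 14/4 = 3.5
  mean(B) = (2 + 5 + 4 + 3) / 4 = 14/4 = 3.5
  mean(C) = (1 + 5 + 8 + 8) / 4 = 22/4 = 5.5

Step 2 — sample covariance S[i,j] = (1/(n-1)) · Σ_k (x_{k,i} - mean_i) · (x_{k,j} - mean_j), with n-1 = 3.
  S[A,A] = ((0.5)·(0.5) + (1.5)·(1.5) + (-1.5)·(-1.5) + (-0.5)·(-0.5)) / 3 = 5/3 = 1.6667
  S[A,B] = ((0.5)·(-1.5) + (1.5)·(1.5) + (-1.5)·(0.5) + (-0.5)·(-0.5)) / 3 = 1/3 = 0.3333
  S[A,C] = ((0.5)·(-4.5) + (1.5)·(-0.5) + (-1.5)·(2.5) + (-0.5)·(2.5)) / 3 = -8/3 = -2.6667
  S[B,B] = ((-1.5)·(-1.5) + (1.5)·(1.5) + (0.5)·(0.5) + (-0.5)·(-0.5)) / 3 = 5/3 = 1.6667
  S[B,C] = ((-1.5)·(-4.5) + (1.5)·(-0.5) + (0.5)·(2.5) + (-0.5)·(2.5)) / 3 = 6/3 = 2
  S[C,C] = ((-4.5)·(-4.5) + (-0.5)·(-0.5) + (2.5)·(2.5) + (2.5)·(2.5)) / 3 = 33/3 = 11

S is symmetric (S[j,i] = S[i,j]). Assembling:

S = [[1.6667, 0.3333, -2.6667],
 [0.3333, 1.6667, 2],
 [-2.6667, 2, 11]]


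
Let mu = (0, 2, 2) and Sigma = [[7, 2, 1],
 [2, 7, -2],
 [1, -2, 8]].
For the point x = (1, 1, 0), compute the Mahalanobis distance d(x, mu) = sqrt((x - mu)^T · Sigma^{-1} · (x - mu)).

Step 1 — centre the observation: (x - mu) = (1, -1, -2).

Step 2 — invert Sigma (cofactor / det for 3×3, or solve directly):
  Sigma^{-1} = [[0.164, -0.0568, -0.0347],
 [-0.0568, 0.1735, 0.0505],
 [-0.0347, 0.0505, 0.142]].

Step 3 — form the quadratic (x - mu)^T · Sigma^{-1} · (x - mu):
  Sigma^{-1} · (x - mu) = (0.2902, -0.3312, -0.3691).
  (x - mu)^T · [Sigma^{-1} · (x - mu)] = (1)·(0.2902) + (-1)·(-0.3312) + (-2)·(-0.3691) = 1.3596.

Step 4 — take square root: d = √(1.3596) ≈ 1.166.

d(x, mu) = √(1.3596) ≈ 1.166


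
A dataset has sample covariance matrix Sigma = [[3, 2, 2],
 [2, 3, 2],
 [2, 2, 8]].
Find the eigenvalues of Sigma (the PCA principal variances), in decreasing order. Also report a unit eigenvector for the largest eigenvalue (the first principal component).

Step 1 — characteristic polynomial p(λ) = det(λI - Sigma) = λ³ - tr·λ² + c_1·λ - det, where tr = trace, c_1 = sum of the principal 2×2 minors, det = det(Sigma):
  tr = 3 + 3 + 8 = 14,
  c_1 = (3·3 - (2)²) + (3·8 - (2)²) + (3·8 - (2)²) = 5 + 20 + 20 = 45,
  det = 3·(3·8 - (2)²) - (2)·((2)·8 - (2)·(2)) + (2)·((2)·(2) - 3·(2)) = 3·(20) - (2)·(12) + (2)·(-2) = 32.
  So p(λ) = λ³ - 14λ² + 45λ - 32.
Step 2 — look for an integer root (rational root theorem: any rational root is an integer divisor of 32). Testing λ = 1:
  p(1) = 1 - 14 + 45 - 32 = 0  ✓
  Dividing out (λ - 1): p(λ) = (λ - 1)(λ² - 13λ + 32).
Step 3 — remaining eigenvalues from the quadratic λ² - 13λ + 32 = 0:
  Δ = 13² - 4·32 = 169 - 128 = 41,  λ = (13 ± √41)/2 = (13 ± 6.4031)/2 ≈ 9.7016 or 3.2984.
  Sorted: λ_1 = 9.7016,  λ_2 = 3.2984,  λ_3 = 1  (check: sum = 14 = tr ✓).

Step 4 — unit eigenvector for λ_1 ≈ 9.7016: v spans the null space of (Sigma - λ_1 I), whose rows are
  r_1 = (-6.7016, 2, 2),  r_2 = (2, -6.7016, 2),  r_3 = (2, 2, -1.7016).
  v is orthogonal to every row, so take v ∝ r_1 × r_2 = ((2)·(2) - (2)·(-6.7016), (2)·(2) - (-6.7016)·(2), (-6.7016)·(-6.7016) - (2)·(2)) ≈ (17.4031, 17.4031, 40.9109).
  Let u = (17.4031, 17.4031, 40.9109).
  ||u|| = √((17.4031)² + (17.4031)² + (40.9109)²) = √(2279.4421) ≈ 47.7435,  v_1 = u/||u|| ≈ (0.3645, 0.3645, 0.8569) (||v_1|| = 1).

λ_1 = 9.7016,  λ_2 = 3.2984,  λ_3 = 1;  v_1 ≈ (0.3645, 0.3645, 0.8569)
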